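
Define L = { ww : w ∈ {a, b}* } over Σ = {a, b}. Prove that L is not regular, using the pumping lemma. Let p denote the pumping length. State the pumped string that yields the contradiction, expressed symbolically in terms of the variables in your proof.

a^{p+k} b^p a^p b^p

Suppose for contradiction that L is regular, and let p be the pumping length.
Take w = a^p b^p a^p b^p = uu where u = a^pb^p; then w ∈ L and |w| = 4p ≥ p.
By the pumping lemma, w = xyz with |xy| ≤ p and |y| ≥ 1.
The first p characters of w are a's, so xy (and hence y) consists only of a's. Write y = a^k, 1 ≤ k ≤ p.
Pump with i = 2: xy^2z = a^{p+k} b^p a^p b^p, of length 4p+k. Suppose this equals vv. The string starts with a and ends with b, so v does too; thus the boundary between the two copies of v is a b→a transition. There is exactly one such transition, at position 2p+k, so |v| = 2p+k and |vv| = 4p+2k ≠ 4p+k since k ≥ 1. So xy^2z ∉ L.
This is a contradiction; hence L is not regular.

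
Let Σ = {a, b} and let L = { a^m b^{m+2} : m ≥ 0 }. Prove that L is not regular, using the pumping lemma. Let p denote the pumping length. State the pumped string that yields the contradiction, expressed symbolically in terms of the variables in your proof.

a^{p+k} b^{p+2}

Assume L is regular. Let p be the pumping length given by the pumping lemma.
Let w = a^p b^{p+2} ∈ L; note |w| = 2p+2 ≥ p.
By the pumping lemma, w = xyz with |xy| ≤ p and |y| > 0.
Because |xy| ≤ p and w begins with p copies of a, we have y = a^k with 1 ≤ k ≤ p.
Pump with i = 2: xy^2z = a^{p+k} b^{p+2}. For this to lie in L we would need p+2 = (p+k)+2, which forces k = 0. But k ≥ 1, so xy^2z ∉ L.
This is a contradiction; hence L is not regular.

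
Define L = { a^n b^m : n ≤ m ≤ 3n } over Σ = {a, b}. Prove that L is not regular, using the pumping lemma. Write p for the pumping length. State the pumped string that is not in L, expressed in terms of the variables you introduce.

a^{p+k} b^p

Toward a contradiction, assume L is regular with pumping length p.
Take w = a^p b^p ∈ L (since p ≤ p ≤ 3p), with |w| = 2p ≥ p.
By the pumping lemma, w = xyz with |xy| ≤ p and y is nonempty.
Because |xy| ≤ p and w begins with p copies of a, we have y = a^k with 1 ≤ k ≤ p.
Pump with i = 2: xy^2z = a^{p+k} b^p. Now n = p+k > p = m, so the condition n ≤ m fails. Thus xy^2z ∉ L.
Contradiction. Therefore L is not regular.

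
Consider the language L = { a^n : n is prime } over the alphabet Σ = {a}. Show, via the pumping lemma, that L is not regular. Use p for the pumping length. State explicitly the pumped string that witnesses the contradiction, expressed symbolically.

Assume L is regular. Let p be the pumping length given by the pumping lemma.
Let q be a prime with q ≥ p+2 (infinitely many primes exist), and take w = a^q ∈ L with |w| = q ≥ p.
By the pumping lemma, w = xyz with |xy| ≤ p and |y| > 0.
Then y = a^k for some k with 1 ≤ k ≤ p.
Since 1 ≤ k ≤ p, |xz| = q-k. Pump with i = q+1: |xy^{q+1}z| = (q-k)+(q+1)k = q+qk = q(1+k), which is composite (both factors ≥ 2). So xy^{q+1}z = a^{q(1+k)} ∉ L.
This is a contradiction; hence L is not regular.

a^{q(1+k)}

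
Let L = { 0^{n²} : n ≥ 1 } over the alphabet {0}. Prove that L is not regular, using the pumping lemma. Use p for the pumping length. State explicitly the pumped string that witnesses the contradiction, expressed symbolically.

0^{p²+k}

Toward a contradiction, assume L is regular with pumping length p.
Take w = 0^{p²} ∈ L with |w| = p² ≥ p.
By the pumping lemma, w = xyz with |xy| ≤ p and |y| > 0.
Then y = 0^k for some k with 1 ≤ k ≤ p.
Pump with i = 2: xy^2z = 0^{p²+k}. Since 1 ≤ k ≤ p, p² < p²+k ≤ p²+p < (p+1)², so p²+k lies strictly between consecutive squares and is not a perfect square. So xy^2z ∉ L.
This is a contradiction; hence L is not regular.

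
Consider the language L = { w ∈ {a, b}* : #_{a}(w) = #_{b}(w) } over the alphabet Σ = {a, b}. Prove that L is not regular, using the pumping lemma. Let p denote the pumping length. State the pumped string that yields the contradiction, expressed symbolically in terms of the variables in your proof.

Assume L is regular. Let p be the pumping length given by the pumping lemma.
Choose w = a^p b^p ∈ L with |w| = 2p ≥ p.
The pumping lemma gives a decomposition w = xyz where |xy| ≤ p and y is nonempty.
Since the first p symbols of w are all a's and |xy| ≤ p, y lies entirely in the leading a-block: y = a^k for some k with 1 ≤ k ≤ p.
Pump with i = 2: xy^2z = a^{p+k} b^p has p+k occurrences of a but only p of b. Since k ≥ 1 the counts differ, so xy^2z ∉ L.
This contradicts the pumping lemma, so L is not regular.

a^{p+k} b^p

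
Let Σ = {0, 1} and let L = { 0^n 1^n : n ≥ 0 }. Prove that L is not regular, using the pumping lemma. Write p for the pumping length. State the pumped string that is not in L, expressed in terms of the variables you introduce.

Toward a contradiction, assume L is regular with pumping length p.
Let w = 0^p 1^p ∈ L; note |w| = 2p ≥ p.
The pumping lemma gives a decomposition w = xyz where |xy| ≤ p and |y| > 0.
Since the first p symbols of w are all 0's and |xy| ≤ p, y lies entirely in the leading 0-block: y = 0^k for some k with 1 ≤ k ≤ p.
Pump with i = 2: xy^2z = 0^{p+k} 1^p. For this to lie in L we would need p = p+k, which forces k = 0. But k ≥ 1, so xy^2z ∉ L.
Contradiction. Therefore L is not regular.

0^{p+k} 1^p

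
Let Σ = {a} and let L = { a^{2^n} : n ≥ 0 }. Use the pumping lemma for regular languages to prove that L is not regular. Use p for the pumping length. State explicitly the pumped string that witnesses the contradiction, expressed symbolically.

Toward a contradiction, assume L is regular with pumping length p.
Take w = a^{2^p} ∈ L with |w| = 2^p ≥ p.
The pumping lemma gives a decomposition w = xyz where |xy| ≤ p and |y| > 0.
Then y = a^k for some k with 1 ≤ k ≤ p.
Pump with i = 2: xy^2z = a^{2^p+k}. Since 1 ≤ k ≤ p < 2^p, we have 2^p < 2^p+k < 2^{p+1}, so 2^p+k is not a power of 2. So xy^2z ∉ L.
This contradicts the pumping lemma, so L is not regular.

a^{2^p+k}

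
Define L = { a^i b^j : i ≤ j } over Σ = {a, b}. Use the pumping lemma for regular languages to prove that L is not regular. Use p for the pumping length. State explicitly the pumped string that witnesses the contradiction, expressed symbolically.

a^{p+k} b^p

Assume L is regular. Let p be the pumping length given by the pumping lemma.
Choose w = a^p b^p ∈ L, with |w| = 2p ≥ p.
The pumping lemma gives a decomposition w = xyz where |xy| ≤ p and y is nonempty.
The first p characters of w are a's, so xy (and hence y) consists only of a's. Write y = a^k, 1 ≤ k ≤ p.
Consider xy^2z = a^{p+k} b^p. Since k ≥ 1, the a-count p+k exceeds the b-count p, so i ≤ j fails; thus xy^2z ∉ L.
This is a contradiction; hence L is not regular.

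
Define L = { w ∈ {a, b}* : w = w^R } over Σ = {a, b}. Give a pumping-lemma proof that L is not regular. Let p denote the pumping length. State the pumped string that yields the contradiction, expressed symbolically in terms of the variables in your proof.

Toward a contradiction, assume L is regular with pumping length p.
Take w = a^p b a^p, a palindrome of length 2p+1 ≥ p.
The pumping lemma gives a decomposition w = xyz where |xy| ≤ p and |y| > 0.
The first p characters of w are a's, so xy (and hence y) consists only of a's. Write y = a^k, 1 ≤ k ≤ p.
Pump with i = 2: xy^2z = a^{p+k} b a^p. Its reverse is a^p b a^{p+k}, which differs from xy^2z since k ≥ 1. So xy^2z is not a palindrome and xy^2z ∉ L.
This contradicts the pumping lemma, so L is not regular.

a^{p+k} b a^p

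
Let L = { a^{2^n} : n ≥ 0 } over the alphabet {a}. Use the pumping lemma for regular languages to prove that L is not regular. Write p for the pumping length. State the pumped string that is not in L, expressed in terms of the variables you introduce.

a^{2^p+k}

Suppose for contradiction that L is regular, and let p be the pumping length.
Take w = a^{2^p} ∈ L with |w| = 2^p ≥ p.
By the pumping lemma, w = xyz with |xy| ≤ p and |y| ≥ 1.
Then y = a^k for some k with 1 ≤ k ≤ p.
Pump with i = 2: xy^2z = a^{2^p+k}. Since 1 ≤ k ≤ p < 2^p, we have 2^p < 2^p+k < 2^{p+1}, so 2^p+k is not a power of 2. So xy^2z ∉ L.
This contradicts the pumping lemma, so L is not regular.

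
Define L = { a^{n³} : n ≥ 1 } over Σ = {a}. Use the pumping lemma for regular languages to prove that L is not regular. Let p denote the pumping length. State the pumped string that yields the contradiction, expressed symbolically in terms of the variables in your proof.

a^{p³+k}

Toward a contradiction, assume L is regular with pumping length p.
Take w = a^{p³} ∈ L with |w| = p³ ≥ p.
The pumping lemma gives a decomposition w = xyz where |xy| ≤ p and |y| > 0.
Then y = a^k for some k with 1 ≤ k ≤ p.
Pump with i = 2: xy^2z = a^{p³+k}. Since 1 ≤ k ≤ p, p³ < p³+k ≤ p³+p < p³+3p²+3p+1 = (p+1)³, so p³+k is not a perfect cube. So xy^2z ∉ L.
Contradiction. Therefore L is not regular.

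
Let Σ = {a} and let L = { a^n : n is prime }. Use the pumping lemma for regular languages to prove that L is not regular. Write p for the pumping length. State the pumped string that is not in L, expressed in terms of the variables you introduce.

a^{q(1+k)}

Toward a contradiction, assume L is regular with pumping length p.
Let q be a prime with q ≥ p+2 (infinitely many primes exist), and take w = a^q ∈ L with |w| = q ≥ p.
By the pumping lemma, w = xyz with |xy| ≤ p and y is nonempty.
Then y = a^k for some k with 1 ≤ k ≤ p.
Since 1 ≤ k ≤ p, |xz| = q-k. Pump with i = q+1: |xy^{q+1}z| = (q-k)+(q+1)k = q+qk = q(1+k), which is composite (both factors ≥ 2). So xy^{q+1}z = a^{q(1+k)} ∉ L.
This is a contradiction; hence L is not regular.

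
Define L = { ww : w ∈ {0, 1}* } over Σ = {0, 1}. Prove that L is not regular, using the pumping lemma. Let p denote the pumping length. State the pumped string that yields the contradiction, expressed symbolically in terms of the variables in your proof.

Toward a contradiction, assume L is regular with pumping length p.
Take w = 0^p 1^p 0^p 1^p = uu where u = 0^p1^p; then w ∈ L and |w| = 4p ≥ p.
By the pumping lemma, w = xyz with |xy| ≤ p and y is nonempty.
Since the first p symbols of w are all 0's and |xy| ≤ p, y lies entirely in the leading 0-block: y = 0^k for some k with 1 ≤ k ≤ p.
Pump with i = 2: xy^2z = 0^{p+k} 1^p 0^p 1^p, of length 4p+k. Suppose this equals vv. The string starts with 0 and ends with 1, so v does too; thus the boundary between the two copies of v is a 1→0 transition. There is exactly one such transition, at position 2p+k, so |v| = 2p+k and |vv| = 4p+2k ≠ 4p+k since k ≥ 1. So xy^2z ∉ L.
This contradicts the pumping lemma, so L is not regular.

0^{p+k} 1^p 0^p 1^p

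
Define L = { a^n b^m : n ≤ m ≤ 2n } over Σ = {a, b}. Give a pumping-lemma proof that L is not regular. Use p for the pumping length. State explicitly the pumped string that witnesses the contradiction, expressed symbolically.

Toward a contradiction, assume L is regular with pumping length p.
Take w = a^p b^p ∈ L (since p ≤ p ≤ 2p), with |w| = 2p ≥ p.
Write w = xyz as guaranteed by the lemma, with |xy| ≤ p and |y| ≥ 1.
Since the first p symbols of w are all a's and |xy| ≤ p, y lies entirely in the leading a-block: y = a^k for some k with 1 ≤ k ≤ p.
Pump with i = 2: xy^2z = a^{p+k} b^p. Now n = p+k > p = m, so the condition n ≤ m fails. Thus xy^2z ∉ L.
This is a contradiction; hence L is not regular.

a^{p+k} b^p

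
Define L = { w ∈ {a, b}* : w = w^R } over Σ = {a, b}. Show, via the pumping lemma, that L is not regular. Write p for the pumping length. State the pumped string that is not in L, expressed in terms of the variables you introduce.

a^{p+k} b a^p

Suppose for contradiction that L is regular, and let p be the pumping length.
Take w = a^p b a^p, a palindrome of length 2p+1 ≥ p.
By the pumping lemma, w = xyz with |xy| ≤ p and |y| > 0.
Since the first p symbols of w are all a's and |xy| ≤ p, y lies entirely in the leading a-block: y = a^k for some k with 1 ≤ k ≤ p.
Pump with i = 2: xy^2z = a^{p+k} b a^p. Its reverse is a^p b a^{p+k}, which differs from xy^2z since k ≥ 1. So xy^2z is not a palindrome and xy^2z ∉ L.
This is a contradiction; hence L is not regular.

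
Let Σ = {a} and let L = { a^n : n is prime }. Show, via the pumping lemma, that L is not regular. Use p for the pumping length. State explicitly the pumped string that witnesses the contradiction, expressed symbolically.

Suppose for contradiction that L is regular, and let p be the pumping length.
Let q be a prime with q ≥ p+2 (infinitely many primes exist), and take w = a^q ∈ L with |w| = q ≥ p.
The pumping lemma gives a decomposition w = xyz where |xy| ≤ p and y is nonempty.
Then y = a^k for some k with 1 ≤ k ≤ p.
Since 1 ≤ k ≤ p, |xz| = q-k. Pump with i = q+1: |xy^{q+1}z| = (q-k)+(q+1)k = q+qk = q(1+k), which is composite (both factors ≥ 2). So xy^{q+1}z = a^{q(1+k)} ∉ L.
Contradiction. Therefore L is not regular.

a^{q(1+k)}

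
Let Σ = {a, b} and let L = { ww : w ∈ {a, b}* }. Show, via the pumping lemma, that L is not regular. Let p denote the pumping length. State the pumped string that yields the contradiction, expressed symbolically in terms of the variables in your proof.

Assume L is regular; let p be its pumping constant.
Take w = a^p b^p a^p b^p = uu where u = a^pb^p; then w ∈ L and |w| = 4p ≥ p.
By the pumping lemma, w = xyz with |xy| ≤ p and |y| > 0.
Since the first p symbols of w are all a's and |xy| ≤ p, y lies entirely in the leading a-block: y = a^k for some k with 1 ≤ k ≤ p.
Pump with i = 2: xy^2z = a^{p+k} b^p a^p b^p, of length 4p+k. Suppose this equals vv. The string starts with a and ends with b, so v does too; thus the boundary between the two copies of v is a b→a transition. There is exactly one such transition, at position 2p+k, so |v| = 2p+k and |vv| = 4p+2k ≠ 4p+k since k ≥ 1. So xy^2z ∉ L.
This is a contradiction; hence L is not regular.

a^{p+k} b^p a^p b^p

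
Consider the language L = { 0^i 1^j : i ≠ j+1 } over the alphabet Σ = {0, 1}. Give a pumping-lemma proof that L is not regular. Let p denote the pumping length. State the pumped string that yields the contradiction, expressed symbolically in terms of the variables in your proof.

Assume L is regular. Let p be the pumping length given by the pumping lemma.
Choose w = 0^p 1^{p+p!-1}. Since p ≠ (p+p!-1)+1 = p+p!, w ∈ L; and |w| ≥ p.
Write w = xyz as guaranteed by the lemma, with |xy| ≤ p and y is nonempty.
Because |xy| ≤ p and w begins with p copies of 0, we have y = 0^k with 1 ≤ k ≤ p.
Since 1 ≤ k ≤ p, k divides p!; set t = 1 + p!/k. Then xy^t z has p + (p!/k)·k = p + p! copies of 0. Now the 0-count is p+p! and (1-count)+1 = (p+p!-1)+1 = p+p!, so i ≠ j+1 fails. So xy^t z = 0^{p+p!} 1^{p+p!-1} ∉ L.
This is a contradiction; hence L is not regular.

0^{p+p!} 1^{p+p!-1}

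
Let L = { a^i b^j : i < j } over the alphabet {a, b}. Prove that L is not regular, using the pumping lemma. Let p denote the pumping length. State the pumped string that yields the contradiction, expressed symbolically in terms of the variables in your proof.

a^{p+k} b^{p+1}

Suppose for contradiction that L is regular, and let p be the pumping length.
Choose w = a^p b^{p+1} ∈ L, with |w| = 2p+1 ≥ p.
Write w = xyz as guaranteed by the lemma, with |xy| ≤ p and |y| > 0.
The first p characters of w are a's, so xy (and hence y) consists only of a's. Write y = a^k, 1 ≤ k ≤ p.
Consider xy^2z = a^{p+k} b^{p+1}. Since k ≥ 1, the a-count p+k is at least p+1, so i < j fails; thus xy^2z ∉ L.
This contradicts the pumping lemma, so L is not regular.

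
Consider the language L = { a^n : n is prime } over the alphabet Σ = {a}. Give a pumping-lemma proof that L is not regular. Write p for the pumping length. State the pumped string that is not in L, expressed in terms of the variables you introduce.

Assume L is regular; let p be its pumping constant.
Let q be a prime with q ≥ p+2 (infinitely many primes exist), and take w = a^q ∈ L with |w| = q ≥ p.
By the pumping lemma, w = xyz with |xy| ≤ p and |y| > 0.
Then y = a^k for some k with 1 ≤ k ≤ p.
Since 1 ≤ k ≤ p, |xz| = q-k. Pump with i = q+1: |xy^{q+1}z| = (q-k)+(q+1)k = q+qk = q(1+k), which is composite (both factors ≥ 2). So xy^{q+1}z = a^{q(1+k)} ∉ L.
This contradicts the pumping lemma, so L is not regular.

a^{q(1+k)}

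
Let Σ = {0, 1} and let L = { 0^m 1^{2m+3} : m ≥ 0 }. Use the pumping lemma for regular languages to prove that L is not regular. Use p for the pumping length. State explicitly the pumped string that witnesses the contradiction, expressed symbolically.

Suppose for contradiction that L is regular, and let p be the pumping length.
Choose w = 0^p 1^{2p+3}, which is in L with |w| = 3p+3 ≥ p.
Write w = xyz as guaranteed by the lemma, with |xy| ≤ p and |y| > 0.
Because |xy| ≤ p and w begins with p copies of 0, we have y = 0^k with 1 ≤ k ≤ p.
Pump with i = 2: xy^2z = 0^{p+k} 1^{2p+3}. For this to lie in L we would need 2p+3 = 2(p+k)+3, which forces k = 0. But k ≥ 1, so xy^2z ∉ L.
This is a contradiction; hence L is not regular.

0^{p+k} 1^{2p+3}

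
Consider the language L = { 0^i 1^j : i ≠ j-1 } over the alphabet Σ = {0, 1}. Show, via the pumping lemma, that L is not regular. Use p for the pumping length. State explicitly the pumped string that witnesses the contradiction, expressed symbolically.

Assume L is regular. Let p be the pumping length given by the pumping lemma.
Choose w = 0^p 1^{p+p!+1}. Since p ≠ (p+p!+1)-1 = p+p!, w ∈ L; and |w| ≥ p.
By the pumping lemma, w = xyz with |xy| ≤ p and y is nonempty.
The first p characters of w are 0's, so xy (and hence y) consists only of 0's. Write y = 0^k, 1 ≤ k ≤ p.
Since 1 ≤ k ≤ p, k divides p!; set t = 1 + p!/k. Then xy^t z has p + (p!/k)·k = p + p! copies of 0. Now the 0-count is p+p! and (1-count)-1 = (p+p!+1)-1 = p+p!, so i ≠ j-1 fails. So xy^t z = 0^{p+p!} 1^{p+p!+1} ∉ L.
Contradiction. Therefore L is not regular.

0^{p+p!} 1^{p+p!+1}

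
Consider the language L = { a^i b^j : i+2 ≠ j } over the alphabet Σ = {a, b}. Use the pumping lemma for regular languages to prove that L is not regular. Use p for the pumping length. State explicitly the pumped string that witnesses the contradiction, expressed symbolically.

Assume L is regular; let p be its pumping constant.
Choose w = a^p b^{p+p!+2}. Since p ≠ (p+p!+2)-2 = p+p!, w ∈ L; and |w| ≥ p.
Write w = xyz as guaranteed by the lemma, with |xy| ≤ p and y is nonempty.
Because |xy| ≤ p and w begins with p copies of a, we have y = a^k with 1 ≤ k ≤ p.
Since 1 ≤ k ≤ p, k divides p!; set t = 1 + p!/k. Then xy^t z has p + (p!/k)·k = p + p! copies of a. Now the a-count is p+p! and (b-count)-2 = (p+p!+2)-2 = p+p!, so i+2 ≠ j fails. So xy^t z = a^{p+p!} b^{p+p!+2} ∉ L.
This is a contradiction; hence L is not regular.

a^{p+p!} b^{p+p!+2}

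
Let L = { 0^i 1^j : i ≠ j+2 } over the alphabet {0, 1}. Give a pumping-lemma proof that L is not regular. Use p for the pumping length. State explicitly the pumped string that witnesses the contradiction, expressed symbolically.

Assume L is regular. Let p be the pumping length given by the pumping lemma.
Choose w = 0^p 1^{p+p!-2}. Since p ≠ (p+p!-2)+2 = p+p!, w ∈ L; and |w| ≥ p.
By the pumping lemma, w = xyz with |xy| ≤ p and |y| > 0.
The first p characters of w are 0's, so xy (and hence y) consists only of 0's. Write y = 0^k, 1 ≤ k ≤ p.
Since 1 ≤ k ≤ p, k divides p!; set t = 1 + p!/k. Then xy^t z has p + (p!/k)·k = p + p! copies of 0. Now the 0-count is p+p! and (1-count)+2 = (p+p!-2)+2 = p+p!, so i ≠ j+2 fails. So xy^t z = 0^{p+p!} 1^{p+p!-2} ∉ L.
This contradicts the pumping lemma, so L is not regular.

0^{p+p!} 1^{p+p!-2}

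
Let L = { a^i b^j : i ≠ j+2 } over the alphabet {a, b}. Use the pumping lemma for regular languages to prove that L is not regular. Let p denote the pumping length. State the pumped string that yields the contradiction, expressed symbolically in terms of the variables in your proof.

Assume L is regular. Let p be the pumping length given by the pumping lemma.
Choose w = a^p b^{p+p!-2}. Since p ≠ (p+p!-2)+2 = p+p!, w ∈ L; and |w| ≥ p.
Write w = xyz as guaranteed by the lemma, with |xy| ≤ p and y is nonempty.
Because |xy| ≤ p and w begins with p copies of a, we have y = a^k with 1 ≤ k ≤ p.
Since 1 ≤ k ≤ p, k divides p!; set t = 1 + p!/k. Then xy^t z has p + (p!/k)·k = p + p! copies of a. Now the a-count is p+p! and (b-count)+2 = (p+p!-2)+2 = p+p!, so i ≠ j+2 fails. So xy^t z = a^{p+p!} b^{p+p!-2} ∉ L.
Contradiction. Therefore L is not regular.

a^{p+p!} b^{p+p!-2}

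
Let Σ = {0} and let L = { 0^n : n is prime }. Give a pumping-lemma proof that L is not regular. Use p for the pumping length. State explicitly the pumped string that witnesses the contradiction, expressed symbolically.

Toward a contradiction, assume L is regular with pumping length p.
Let q be a prime with q ≥ p+2 (infinitely many primes exist), and take w = 0^q ∈ L with |w| = q ≥ p.
By the pumping lemma, w = xyz with |xy| ≤ p and y is nonempty.
Then y = 0^k for some k with 1 ≤ k ≤ p.
Since 1 ≤ k ≤ p, |xz| = q-k. Pump with i = q+1: |xy^{q+1}z| = (q-k)+(q+1)k = q+qk = q(1+k), which is composite (both factors ≥ 2). So xy^{q+1}z = 0^{q(1+k)} ∉ L.
This contradicts the pumping lemma, so L is not regular.

0^{q(1+k)}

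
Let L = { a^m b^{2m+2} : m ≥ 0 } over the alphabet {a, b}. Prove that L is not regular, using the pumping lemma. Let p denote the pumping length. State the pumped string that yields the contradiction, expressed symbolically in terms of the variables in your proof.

a^{p+k} b^{2p+2}

Toward a contradiction, assume L is regular with pumping length p.
Let w = a^p b^{2p+2} ∈ L; note |w| = 3p+2 ≥ p.
By the pumping lemma, w = xyz with |xy| ≤ p and |y| > 0.
Since the first p symbols of w are all a's and |xy| ≤ p, y lies entirely in the leading a-block: y = a^k for some k with 1 ≤ k ≤ p.
Pump with i = 2: xy^2z = a^{p+k} b^{2p+2}. For this to lie in L we would need 2p+2 = 2(p+k)+2, which forces k = 0. But k ≥ 1, so xy^2z ∉ L.
Contradiction. Therefore L is not regular.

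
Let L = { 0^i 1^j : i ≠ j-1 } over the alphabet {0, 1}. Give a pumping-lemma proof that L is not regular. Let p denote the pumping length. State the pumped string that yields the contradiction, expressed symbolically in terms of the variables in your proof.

Toward a contradiction, assume L is regular with pumping length p.
Choose w = 0^p 1^{p+p!+1}. Since p ≠ (p+p!+1)-1 = p+p!, w ∈ L; and |w| ≥ p.
Write w = xyz as guaranteed by the lemma, with |xy| ≤ p and |y| > 0.
Since the first p symbols of w are all 0's and |xy| ≤ p, y lies entirely in the leading 0-block: y = 0^k for some k with 1 ≤ k ≤ p.
Since 1 ≤ k ≤ p, k divides p!; set t = 1 + p!/k. Then xy^t z has p + (p!/k)·k = p + p! copies of 0. Now the 0-count is p+p! and (1-count)-1 = (p+p!+1)-1 = p+p!, so i ≠ j-1 fails. So xy^t z = 0^{p+p!} 1^{p+p!+1} ∉ L.
Contradiction. Therefore L is not regular.

0^{p+p!} 1^{p+p!+1}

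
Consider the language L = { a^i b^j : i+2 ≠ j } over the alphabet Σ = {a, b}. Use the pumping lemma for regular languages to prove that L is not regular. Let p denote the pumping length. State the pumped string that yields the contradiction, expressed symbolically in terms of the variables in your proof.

a^{p+p!} b^{p+p!+2}

Assume L is regular. Let p be the pumping length given by the pumping lemma.
Choose w = a^p b^{p+p!+2}. Since p ≠ (p+p!+2)-2 = p+p!, w ∈ L; and |w| ≥ p.
The pumping lemma gives a decomposition w = xyz where |xy| ≤ p and y is nonempty.
Since the first p symbols of w are all a's and |xy| ≤ p, y lies entirely in the leading a-block: y = a^k for some k with 1 ≤ k ≤ p.
Since 1 ≤ k ≤ p, k divides p!; set t = 1 + p!/k. Then xy^t z has p + (p!/k)·k = p + p! copies of a. Now the a-count is p+p! and (b-count)-2 = (p+p!+2)-2 = p+p!, so i+2 ≠ j fails. So xy^t z = a^{p+p!} b^{p+p!+2} ∉ L.
Contradiction. Therefore L is not regular.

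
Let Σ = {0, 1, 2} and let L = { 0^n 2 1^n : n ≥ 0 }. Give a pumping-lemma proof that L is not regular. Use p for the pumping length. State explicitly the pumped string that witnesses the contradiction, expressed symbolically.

Suppose for contradiction that L is regular, and let p be the pumping length.
Take w = 0^p 2 1^p ∈ L with |w| = 2p+1 ≥ p.
Write w = xyz as guaranteed by the lemma, with |xy| ≤ p and |y| > 0.
Since the first p symbols of w are all 0's and |xy| ≤ p, y lies entirely in the leading 0-block: y = 0^k for some k with 1 ≤ k ≤ p.
Pump with i = 2: xy^2z = 0^{p+k} 2 1^p, which would require p+k = p. But k ≥ 1, so xy^2z ∉ L.
This is a contradiction; hence L is not regular.

0^{p+k} 2 1^p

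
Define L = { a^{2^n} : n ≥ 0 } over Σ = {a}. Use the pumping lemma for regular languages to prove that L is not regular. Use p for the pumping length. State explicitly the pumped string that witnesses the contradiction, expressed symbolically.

a^{2^p+k}

Suppose for contradiction that L is regular, and let p be the pumping length.
Take w = a^{2^p} ∈ L with |w| = 2^p ≥ p.
The pumping lemma gives a decomposition w = xyz where |xy| ≤ p and y is nonempty.
Then y = a^k for some k with 1 ≤ k ≤ p.
Pump with i = 2: xy^2z = a^{2^p+k}. Since 1 ≤ k ≤ p < 2^p, we have 2^p < 2^p+k < 2^{p+1}, so 2^p+k is not a power of 2. So xy^2z ∉ L.
This contradicts the pumping lemma, so L is not regular.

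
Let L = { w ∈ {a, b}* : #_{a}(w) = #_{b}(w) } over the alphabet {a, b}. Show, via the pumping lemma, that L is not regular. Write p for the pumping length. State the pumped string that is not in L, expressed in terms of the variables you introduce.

a^{p+k} b^p

Assume L is regular. Let p be the pumping length given by the pumping lemma.
Choose w = a^p b^p ∈ L with |w| = 2p ≥ p.
The pumping lemma gives a decomposition w = xyz where |xy| ≤ p and |y| > 0.
The first p characters of w are a's, so xy (and hence y) consists only of a's. Write y = a^k, 1 ≤ k ≤ p.
Pump with i = 2: xy^2z = a^{p+k} b^p has p+k occurrences of a but only p of b. Since k ≥ 1 the counts differ, so xy^2z ∉ L.
Contradiction. Therefore L is not regular.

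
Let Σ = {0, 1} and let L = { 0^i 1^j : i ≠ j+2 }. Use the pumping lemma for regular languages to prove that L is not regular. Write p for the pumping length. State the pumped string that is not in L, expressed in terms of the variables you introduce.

0^{p+p!} 1^{p+p!-2}

Assume L is regular. Let p be the pumping length given by the pumping lemma.
Choose w = 0^p 1^{p+p!-2}. Since p ≠ (p+p!-2)+2 = p+p!, w ∈ L; and |w| ≥ p.
Write w = xyz as guaranteed by the lemma, with |xy| ≤ p and |y| > 0.
Since the first p symbols of w are all 0's and |xy| ≤ p, y lies entirely in the leading 0-block: y = 0^k for some k with 1 ≤ k ≤ p.
Since 1 ≤ k ≤ p, k divides p!; set t = 1 + p!/k. Then xy^t z has p + (p!/k)·k = p + p! copies of 0. Now the 0-count is p+p! and (1-count)+2 = (p+p!-2)+2 = p+p!, so i ≠ j+2 fails. So xy^t z = 0^{p+p!} 1^{p+p!-2} ∉ L.
Contradiction. Therefore L is not regular.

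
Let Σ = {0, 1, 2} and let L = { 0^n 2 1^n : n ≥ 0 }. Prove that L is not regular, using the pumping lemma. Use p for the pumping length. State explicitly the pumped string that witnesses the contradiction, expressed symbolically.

0^{p+k} 2 1^p

Suppose for contradiction that L is regular, and let p be the pumping length.
Take w = 0^p 2 1^p ∈ L with |w| = 2p+1 ≥ p.
Write w = xyz as guaranteed by the lemma, with |xy| ≤ p and |y| ≥ 1.
Since the first p symbols of w are all 0's and |xy| ≤ p, y lies entirely in the leading 0-block: y = 0^k for some k with 1 ≤ k ≤ p.
Pump with i = 2: xy^2z = 0^{p+k} 2 1^p, which would require p+k = p. But k ≥ 1, so xy^2z ∉ L.
Contradiction. Therefore L is not regular.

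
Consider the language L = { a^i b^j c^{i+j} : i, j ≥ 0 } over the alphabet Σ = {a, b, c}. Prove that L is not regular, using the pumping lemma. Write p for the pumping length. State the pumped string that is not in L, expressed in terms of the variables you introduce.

Assume L is regular; let p be its pumping constant.
Take w = a^p b^p c^{2p} ∈ L (with i=j=p, i+j=2p), |w| = 4p ≥ p.
Write w = xyz as guaranteed by the lemma, with |xy| ≤ p and |y| > 0.
The first p characters of w are a's, so xy (and hence y) consists only of a's. Write y = a^k, 1 ≤ k ≤ p.
Consider xy^2z = a^{p+k} b^p c^{2p}. Now the a- and b-counts sum to 2p+k, but the c-count is 2p ≠ 2p+k. So xy^2z ∉ L.
This is a contradiction; hence L is not regular.

a^{p+k} b^p c^{2p}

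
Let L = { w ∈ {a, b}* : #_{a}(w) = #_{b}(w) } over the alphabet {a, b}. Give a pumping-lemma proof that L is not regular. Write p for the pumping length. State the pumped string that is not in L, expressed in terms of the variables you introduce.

Suppose for contradiction that L is regular, and let p be the pumping length.
Choose w = a^p b^p ∈ L with |w| = 2p ≥ p.
By the pumping lemma, w = xyz with |xy| ≤ p and |y| > 0.
Since the first p symbols of w are all a's and |xy| ≤ p, y lies entirely in the leading a-block: y = a^k for some k with 1 ≤ k ≤ p.
Pump with i = 2: xy^2z = a^{p+k} b^p has p+k occurrences of a but only p of b. Since k ≥ 1 the counts differ, so xy^2z ∉ L.
Contradiction. Therefore L is not regular.

a^{p+k} b^p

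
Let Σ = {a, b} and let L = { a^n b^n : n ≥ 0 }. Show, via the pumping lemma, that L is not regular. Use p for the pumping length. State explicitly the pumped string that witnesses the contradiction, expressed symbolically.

Toward a contradiction, assume L is regular with pumping length p.
Take w = a^p b^p. Then w ∈ L and |w| = 2p ≥ p.
Write w = xyz as guaranteed by the lemma, with |xy| ≤ p and |y| > 0.
Since the first p symbols of w are all a's and |xy| ≤ p, y lies entirely in the leading a-block: y = a^k for some k with 1 ≤ k ≤ p.
Pump with i = 2: xy^2z = a^{p+k} b^p. For this to lie in L we would need p = p+k, which forces k = 0. But k ≥ 1, so xy^2z ∉ L.
This contradicts the pumping lemma, so L is not regular.

a^{p+k} b^p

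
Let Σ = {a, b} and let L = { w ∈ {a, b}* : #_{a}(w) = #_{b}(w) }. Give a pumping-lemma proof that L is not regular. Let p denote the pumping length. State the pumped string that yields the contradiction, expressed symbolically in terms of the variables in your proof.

Assume L is regular. Let p be the pumping length given by the pumping lemma.
Choose w = a^p b^p ∈ L with |w| = 2p ≥ p.
Write w = xyz as guaranteed by the lemma, with |xy| ≤ p and y is nonempty.
Since the first p symbols of w are all a's and |xy| ≤ p, y lies entirely in the leading a-block: y = a^k for some k with 1 ≤ k ≤ p.
Pump with i = 2: xy^2z = a^{p+k} b^p has p+k occurrences of a but only p of b. Since k ≥ 1 the counts differ, so xy^2z ∉ L.
This is a contradiction; hence L is not regular.

a^{p+k} b^p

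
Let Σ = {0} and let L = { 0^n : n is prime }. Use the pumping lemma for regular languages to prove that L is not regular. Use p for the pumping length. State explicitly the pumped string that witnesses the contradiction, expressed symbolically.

0^{q(1+k)}

Toward a contradiction, assume L is regular with pumping length p.
Let q be a prime with q ≥ p+2 (infinitely many primes exist), and take w = 0^q ∈ L with |w| = q ≥ p.
Write w = xyz as guaranteed by the lemma, with |xy| ≤ p and |y| > 0.
Then y = 0^k for some k with 1 ≤ k ≤ p.
Since 1 ≤ k ≤ p, |xz| = q-k. Pump with i = q+1: |xy^{q+1}z| = (q-k)+(q+1)k = q+qk = q(1+k), which is composite (both factors ≥ 2). So xy^{q+1}z = 0^{q(1+k)} ∉ L.
This is a contradiction; hence L is not regular.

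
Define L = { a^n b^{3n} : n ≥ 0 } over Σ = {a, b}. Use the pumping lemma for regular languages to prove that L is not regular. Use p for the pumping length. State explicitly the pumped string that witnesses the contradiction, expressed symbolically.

a^{p+k} b^{3p}

Assume L is regular; let p be its pumping constant.
Let w = a^p b^{3p} ∈ L; note |w| = 4p ≥ p.
Write w = xyz as guaranteed by the lemma, with |xy| ≤ p and |y| > 0.
The first p characters of w are a's, so xy (and hence y) consists only of a's. Write y = a^k, 1 ≤ k ≤ p.
Pump with i = 2: xy^2z = a^{p+k} b^{3p}. For this to lie in L we would need 3p = 3(p+k), which forces k = 0. But k ≥ 1, so xy^2z ∉ L.
This is a contradiction; hence L is not regular.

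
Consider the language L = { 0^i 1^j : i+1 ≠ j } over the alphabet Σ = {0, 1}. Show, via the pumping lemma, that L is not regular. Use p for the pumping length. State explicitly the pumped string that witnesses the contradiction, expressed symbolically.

Toward a contradiction, assume L is regular with pumping length p.
Choose w = 0^p 1^{p+p!+1}. Since p ≠ (p+p!+1)-1 = p+p!, w ∈ L; and |w| ≥ p.
By the pumping lemma, w = xyz with |xy| ≤ p and y is nonempty.
The first p characters of w are 0's, so xy (and hence y) consists only of 0's. Write y = 0^k, 1 ≤ k ≤ p.
Since 1 ≤ k ≤ p, k divides p!; set t = 1 + p!/k. Then xy^t z has p + (p!/k)·k = p + p! copies of 0. Now the 0-count is p+p! and (1-count)-1 = (p+p!+1)-1 = p+p!, so i+1 ≠ j fails. So xy^t z = 0^{p+p!} 1^{p+p!+1} ∉ L.
This contradicts the pumping lemma, so L is not regular.

0^{p+p!} 1^{p+p!+1}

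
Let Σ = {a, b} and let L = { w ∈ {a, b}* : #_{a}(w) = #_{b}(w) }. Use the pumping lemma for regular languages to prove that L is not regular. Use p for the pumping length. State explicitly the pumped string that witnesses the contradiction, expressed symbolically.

Assume L is regular; let p be its pumping constant.
Choose w = a^p b^p ∈ L with |w| = 2p ≥ p.
By the pumping lemma, w = xyz with |xy| ≤ p and y is nonempty.
The first p characters of w are a's, so xy (and hence y) consists only of a's. Write y = a^k, 1 ≤ k ≤ p.
Pump with i = 2: xy^2z = a^{p+k} b^p has p+k occurrences of a but only p of b. Since k ≥ 1 the counts differ, so xy^2z ∉ L.
Contradiction. Therefore L is not regular.

a^{p+k} b^p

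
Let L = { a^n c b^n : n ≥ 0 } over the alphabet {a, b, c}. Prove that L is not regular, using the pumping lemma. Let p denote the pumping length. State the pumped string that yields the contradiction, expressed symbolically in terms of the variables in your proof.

Suppose for contradiction that L is regular, and let p be the pumping length.
Take w = a^p c b^p ∈ L with |w| = 2p+1 ≥ p.
By the pumping lemma, w = xyz with |xy| ≤ p and |y| ≥ 1.
Because |xy| ≤ p and w begins with p copies of a, we have y = a^k with 1 ≤ k ≤ p.
Pump with i = 2: xy^2z = a^{p+k} c b^p, which would require p+k = p. But k ≥ 1, so xy^2z ∉ L.
This is a contradiction; hence L is not regular.

a^{p+k} c b^p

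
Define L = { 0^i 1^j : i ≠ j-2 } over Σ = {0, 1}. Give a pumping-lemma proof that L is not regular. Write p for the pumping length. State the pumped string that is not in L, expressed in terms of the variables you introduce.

Assume L is regular. Let p be the pumping length given by the pumping lemma.
Choose w = 0^p 1^{p+p!+2}. Since p ≠ (p+p!+2)-2 = p+p!, w ∈ L; and |w| ≥ p.
The pumping lemma gives a decomposition w = xyz where |xy| ≤ p and |y| > 0.
The first p characters of w are 0's, so xy (and hence y) consists only of 0's. Write y = 0^k, 1 ≤ k ≤ p.
Since 1 ≤ k ≤ p, k divides p!; set t = 1 + p!/k. Then xy^t z has p + (p!/k)·k = p + p! copies of 0. Now the 0-count is p+p! and (1-count)-2 = (p+p!+2)-2 = p+p!, so i ≠ j-2 fails. So xy^t z = 0^{p+p!} 1^{p+p!+2} ∉ L.
Contradiction. Therefore L is not regular.

0^{p+p!} 1^{p+p!+2}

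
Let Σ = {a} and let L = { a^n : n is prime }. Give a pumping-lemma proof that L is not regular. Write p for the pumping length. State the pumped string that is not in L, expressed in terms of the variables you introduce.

a^{q(1+k)}

Assume L is regular; let p be its pumping constant.
Let q be a prime with q ≥ p+2 (infinitely many primes exist), and take w = a^q ∈ L with |w| = q ≥ p.
By the pumping lemma, w = xyz with |xy| ≤ p and y is nonempty.
Then y = a^k for some k with 1 ≤ k ≤ p.
Since 1 ≤ k ≤ p, |xz| = q-k. Pump with i = q+1: |xy^{q+1}z| = (q-k)+(q+1)k = q+qk = q(1+k), which is composite (both factors ≥ 2). So xy^{q+1}z = a^{q(1+k)} ∉ L.
This contradicts the pumping lemma, so L is not regular.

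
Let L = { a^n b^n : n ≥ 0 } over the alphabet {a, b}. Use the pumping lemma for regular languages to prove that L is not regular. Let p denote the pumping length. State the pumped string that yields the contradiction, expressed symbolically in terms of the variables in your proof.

Suppose for contradiction that L is regular, and let p be the pumping length.
Let w = a^p b^p ∈ L; note |w| = 2p ≥ p.
The pumping lemma gives a decomposition w = xyz where |xy| ≤ p and |y| > 0.
Because |xy| ≤ p and w begins with p copies of a, we have y = a^k with 1 ≤ k ≤ p.
Pump with i = 2: xy^2z = a^{p+k} b^p. For this to lie in L we would need p = p+k, which forces k = 0. But k ≥ 1, so xy^2z ∉ L.
Contradiction. Therefore L is not regular.

a^{p+k} b^p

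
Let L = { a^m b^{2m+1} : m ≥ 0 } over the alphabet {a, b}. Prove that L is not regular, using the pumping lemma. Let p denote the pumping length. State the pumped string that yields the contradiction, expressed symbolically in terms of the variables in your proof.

a^{p+k} b^{2p+1}

Toward a contradiction, assume L is regular with pumping length p.
Let w = a^p b^{2p+1} ∈ L; note |w| = 3p+1 ≥ p.
By the pumping lemma, w = xyz with |xy| ≤ p and |y| ≥ 1.
The first p characters of w are a's, so xy (and hence y) consists only of a's. Write y = a^k, 1 ≤ k ≤ p.
Pump with i = 2: xy^2z = a^{p+k} b^{2p+1}. For this to lie in L we would need 2p+1 = 2(p+k)+1, which forces k = 0. But k ≥ 1, so xy^2z ∉ L.
Contradiction. Therefore L is not regular.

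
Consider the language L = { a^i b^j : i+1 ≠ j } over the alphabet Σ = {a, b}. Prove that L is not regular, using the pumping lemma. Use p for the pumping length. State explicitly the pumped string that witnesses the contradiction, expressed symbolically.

a^{p+p!} b^{p+p!+1}

Suppose for contradiction that L is regular, and let p be the pumping length.
Choose w = a^p b^{p+p!+1}. Since p ≠ (p+p!+1)-1 = p+p!, w ∈ L; and |w| ≥ p.
Write w = xyz as guaranteed by the lemma, with |xy| ≤ p and |y| ≥ 1.
The first p characters of w are a's, so xy (and hence y) consists only of a's. Write y = a^k, 1 ≤ k ≤ p.
Since 1 ≤ k ≤ p, k divides p!; set t = 1 + p!/k. Then xy^t z has p + (p!/k)·k = p + p! copies of a. Now the a-count is p+p! and (b-count)-1 = (p+p!+1)-1 = p+p!, so i+1 ≠ j fails. So xy^t z = a^{p+p!} b^{p+p!+1} ∉ L.
This contradicts the pumping lemma, so L is not regular.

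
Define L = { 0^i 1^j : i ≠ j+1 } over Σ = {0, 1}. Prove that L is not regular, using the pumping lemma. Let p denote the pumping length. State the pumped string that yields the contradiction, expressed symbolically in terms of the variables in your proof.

0^{p+p!} 1^{p+p!-1}

Toward a contradiction, assume L is regular with pumping length p.
Choose w = 0^p 1^{p+p!-1}. Since p ≠ (p+p!-1)+1 = p+p!, w ∈ L; and |w| ≥ p.
The pumping lemma gives a decomposition w = xyz where |xy| ≤ p and |y| ≥ 1.
The first p characters of w are 0's, so xy (and hence y) consists only of 0's. Write y = 0^k, 1 ≤ k ≤ p.
Since 1 ≤ k ≤ p, k divides p!; set t = 1 + p!/k. Then xy^t z has p + (p!/k)·k = p + p! copies of 0. Now the 0-count is p+p! and (1-count)+1 = (p+p!-1)+1 = p+p!, so i ≠ j+1 fails. So xy^t z = 0^{p+p!} 1^{p+p!-1} ∉ L.
Contradiction. Therefore L is not regular.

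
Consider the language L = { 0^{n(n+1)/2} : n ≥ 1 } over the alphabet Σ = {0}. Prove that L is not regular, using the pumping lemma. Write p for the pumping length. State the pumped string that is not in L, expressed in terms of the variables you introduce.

0^{p(p+1)/2+k}

Assume L is regular. Let p be the pumping length given by the pumping lemma.
Take w = 0^{p(p+1)/2} ∈ L with |w| = p(p+1)/2 ≥ p.
By the pumping lemma, w = xyz with |xy| ≤ p and |y| > 0.
Then y = 0^k for some k with 1 ≤ k ≤ p.
Pump with i = 2: xy^2z = 0^{p(p+1)/2+k}. Since 1 ≤ k ≤ p, p(p+1)/2 < p(p+1)/2+k ≤ p(p+1)/2+p < (p+1)(p+2)/2, so p(p+1)/2+k is strictly between consecutive triangular numbers. So xy^2z ∉ L.
This contradicts the pumping lemma, so L is not regular.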